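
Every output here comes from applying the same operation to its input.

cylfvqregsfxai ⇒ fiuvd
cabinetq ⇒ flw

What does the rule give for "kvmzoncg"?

The transformation: shift every letter 3 places forward in the alphabet (wrapping around), then keep one character in every 3, starting at position 1 (positions 1st, 4th, 7th, ...).
Working it through for "kvmzoncg": intermediate "nypcrqfj", final "ncf".

ncf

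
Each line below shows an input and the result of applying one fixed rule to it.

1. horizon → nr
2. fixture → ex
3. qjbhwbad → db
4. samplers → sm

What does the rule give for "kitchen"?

Each output is the input with this applied: move the last 3 characters to the front (rotate right by 3), then keep one character in every 3, starting at position 3 (positions 3rd, 6th, 9th, ...).
"kitchen" → "henkitc" → "nt".

nt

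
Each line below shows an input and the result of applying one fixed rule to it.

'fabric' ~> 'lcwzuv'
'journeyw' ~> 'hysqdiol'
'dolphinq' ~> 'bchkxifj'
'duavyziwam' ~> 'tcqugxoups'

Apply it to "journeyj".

hysddiol

The pattern: shift every letter 6 places backward in the alphabet (wrapping around), then swap the front and back halves of the string.
"journeyj" → "diolhysd" → "hysddiol".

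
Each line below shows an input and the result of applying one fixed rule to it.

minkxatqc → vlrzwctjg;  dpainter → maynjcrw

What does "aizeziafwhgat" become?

jcrjipnqifroj

What's happening: take characters alternately from the front and the back (1st, last, 2nd, 2nd-last, ...), then shift every letter 9 places forward in the alphabet (wrapping around).
For "aizeziafwhgat" the result is "jcrjipnqifroj".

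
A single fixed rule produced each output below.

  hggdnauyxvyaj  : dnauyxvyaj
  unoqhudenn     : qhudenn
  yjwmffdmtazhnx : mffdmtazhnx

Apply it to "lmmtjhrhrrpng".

The pattern: delete the first 3 characters.
So "lmmtjhrhrrpng" becomes "tjhrhrrpng".

tjhrhrrpng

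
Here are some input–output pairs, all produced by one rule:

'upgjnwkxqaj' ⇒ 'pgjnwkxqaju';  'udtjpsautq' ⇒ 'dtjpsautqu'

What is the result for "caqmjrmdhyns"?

In each case the input is transformed by: move the first character to the end.
So "caqmjrmdhyns" becomes "aqmjrmdhynsc".

aqmjrmdhynsc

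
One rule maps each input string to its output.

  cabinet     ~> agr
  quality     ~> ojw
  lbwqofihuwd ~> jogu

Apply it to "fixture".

The transformation: keep one character in every 3, starting at position 1 (positions 1st, 4th, 7th, ...), then shift every letter 2 places backward in the alphabet (wrapping around).
Working it through for "fixture": intermediate "fte", final "drc".

drc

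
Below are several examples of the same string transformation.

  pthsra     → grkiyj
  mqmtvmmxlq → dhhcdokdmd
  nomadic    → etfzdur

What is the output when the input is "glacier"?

In each case the input is transformed by: take characters alternately from the front and the back (1st, last, 2nd, 2nd-last, ...), then shift every letter 9 places backward in the alphabet (wrapping around).
Working it through for "glacier": intermediate "grleaic", final "xicvrzt".

xicvrzt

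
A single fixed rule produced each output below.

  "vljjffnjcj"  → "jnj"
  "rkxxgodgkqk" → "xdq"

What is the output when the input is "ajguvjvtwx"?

What's happening: keep one character in every 3, starting at position 1 (positions 1st, 4th, 7th, ...), then delete the first character.
"ajguvjvtwx" → "uvx".

uvx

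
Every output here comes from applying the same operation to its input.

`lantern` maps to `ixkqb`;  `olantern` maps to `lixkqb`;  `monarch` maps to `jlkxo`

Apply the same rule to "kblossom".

hyilpp

The transformation: delete the last 2 characters, then shift every letter 3 places backward in the alphabet (wrapping around).
On "kblossom" that produces "hyilpp".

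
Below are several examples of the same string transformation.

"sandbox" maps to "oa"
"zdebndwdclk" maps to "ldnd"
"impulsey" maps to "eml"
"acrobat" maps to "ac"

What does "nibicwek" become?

eic

In each case the input is transformed by: move the last 3 characters to the front (rotate right by 3), then keep one character in every 3, starting at position 2 (positions 2nd, 5th, 8th, ...).
On "nibicwek" that produces "eic".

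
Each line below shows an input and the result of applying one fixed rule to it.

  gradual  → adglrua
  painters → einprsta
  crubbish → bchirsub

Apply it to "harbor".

In each case the input is transformed by: sort the characters into alphabetical order, then move the first character to the end.
Applying both steps to "harbor": "abhorr", then "bhorra".

bhorra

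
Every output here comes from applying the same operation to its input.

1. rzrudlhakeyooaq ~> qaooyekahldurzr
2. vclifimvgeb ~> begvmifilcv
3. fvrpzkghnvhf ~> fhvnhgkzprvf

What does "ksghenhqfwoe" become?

What's happening: reverse the string.
On "ksghenhqfwoe" that produces "eowfqhnehgsk".

eowfqhnehgsk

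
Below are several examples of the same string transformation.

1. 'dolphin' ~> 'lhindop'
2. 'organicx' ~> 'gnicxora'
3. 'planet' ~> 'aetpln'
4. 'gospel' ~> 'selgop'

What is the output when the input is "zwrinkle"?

rnklezwi

The pattern: move the first 3 characters to the end (rotate left by 3), then swap the first and last characters.
On "zwrinkle": the first step gives "inklezwr", and the second then gives "rnklezwi".
(Check on "dolphin": → "phindol" → "lhindop" ✓)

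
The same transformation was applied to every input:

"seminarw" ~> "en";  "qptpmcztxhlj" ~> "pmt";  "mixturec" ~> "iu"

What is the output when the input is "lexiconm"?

ec

The transformation: keep one character in every 3, starting at position 2 (positions 2nd, 5th, 8th, ...), then delete the last character.
On "lexiconm": the first step gives "ecm", and the second then gives "ec".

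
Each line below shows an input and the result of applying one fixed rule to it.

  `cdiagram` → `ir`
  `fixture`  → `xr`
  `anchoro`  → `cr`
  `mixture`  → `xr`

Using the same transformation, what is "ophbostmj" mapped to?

hsj

What's happening: keep one character in every 3, starting at position 3 (positions 3rd, 6th, 9th, ...).
Applying that to "ophbostmj" gives "hsj".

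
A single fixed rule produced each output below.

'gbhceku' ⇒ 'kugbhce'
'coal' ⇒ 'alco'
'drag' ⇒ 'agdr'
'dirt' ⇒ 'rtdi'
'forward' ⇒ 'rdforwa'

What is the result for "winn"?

In each case the input is transformed by: move the last 2 characters to the front (rotate right by 2).
For "winn" the result is "nnwi".

nnwi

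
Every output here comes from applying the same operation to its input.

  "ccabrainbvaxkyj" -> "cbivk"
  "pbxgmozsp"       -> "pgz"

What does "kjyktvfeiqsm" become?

kkfq

Looking at the pairs, the operation is to keep one character in every 3, starting at position 1 (positions 1st, 4th, 7th, ...).
Doing the same to "kjyktvfeiqsm": "kkfq".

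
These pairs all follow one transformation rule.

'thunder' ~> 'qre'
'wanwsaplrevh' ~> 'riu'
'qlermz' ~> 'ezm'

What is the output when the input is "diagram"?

The pattern: shift every letter 13 places forward in the alphabet (wrapping around) — i.e. ROT13, then keep only the last 3 characters.
For "diagram", step one produces "qvntenz"; step two turns that into "enz".

enz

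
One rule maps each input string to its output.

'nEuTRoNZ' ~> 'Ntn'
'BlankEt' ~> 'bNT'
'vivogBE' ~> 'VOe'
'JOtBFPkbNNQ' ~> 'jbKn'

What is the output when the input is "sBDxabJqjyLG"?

Rule — keep one character in every 3, starting at position 1 (positions 1st, 4th, 7th, ...), then flip the case of every letter.
Working it through for "sBDxabJqjyLG": intermediate "sxJy", final "SXjY".

SXjY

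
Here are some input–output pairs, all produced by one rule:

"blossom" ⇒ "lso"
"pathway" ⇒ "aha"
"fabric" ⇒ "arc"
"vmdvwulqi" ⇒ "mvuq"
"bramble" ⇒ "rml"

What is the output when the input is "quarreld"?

ured

In each case the input is transformed by: keep every other character starting from the second (positions 2nd, 4th, 6th, ...).
Applying that to "quarreld" gives "ured".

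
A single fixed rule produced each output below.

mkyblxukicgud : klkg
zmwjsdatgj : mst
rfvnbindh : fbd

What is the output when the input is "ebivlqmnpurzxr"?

Each output is the input with this applied: keep one character in every 3, starting at position 2 (positions 2nd, 5th, 8th, ...).
On "ebivlqmnpurzxr" that produces "blnrr".

blnrr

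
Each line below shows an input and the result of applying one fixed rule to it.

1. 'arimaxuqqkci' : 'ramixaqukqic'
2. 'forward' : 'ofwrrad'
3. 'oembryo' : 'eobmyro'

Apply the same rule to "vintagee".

ivtngaee

The pattern: swap each adjacent pair of characters (1↔2, 3↔4, ...).
Doing the same to "vintagee": "ivtngaee".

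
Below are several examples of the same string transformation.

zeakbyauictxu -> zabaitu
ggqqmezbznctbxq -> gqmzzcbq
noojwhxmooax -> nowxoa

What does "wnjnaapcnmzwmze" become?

Looking at the pairs, the operation is to keep every other character starting from the first (positions 1st, 3rd, 5th, ...).
"wnjnaapcnmzwmze" → "wjapnzme".

wjapnzme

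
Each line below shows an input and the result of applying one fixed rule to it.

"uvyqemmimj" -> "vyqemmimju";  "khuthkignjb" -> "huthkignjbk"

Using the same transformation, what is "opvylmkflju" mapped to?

The rule is to move the first character to the end.
For "opvylmkflju" the result is "pvylmkfljuo".

pvylmkfljuo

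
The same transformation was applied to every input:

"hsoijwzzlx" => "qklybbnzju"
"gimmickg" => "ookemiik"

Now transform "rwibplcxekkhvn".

kdrnezgmmjxpty

In each case the input is transformed by: shift every letter 2 places forward in the alphabet (wrapping around), then move the first 2 characters to the end (rotate left by 2).
"rwibplcxekkhvn" → "tykdrnezgmmjxp" → "kdrnezgmmjxpty".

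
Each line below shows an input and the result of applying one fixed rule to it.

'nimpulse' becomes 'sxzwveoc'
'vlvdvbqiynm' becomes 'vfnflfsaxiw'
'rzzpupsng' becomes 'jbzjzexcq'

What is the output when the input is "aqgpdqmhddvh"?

akzqanrwnnrf

The transformation: swap each adjacent pair of characters (1↔2, 3↔4, ...), then shift every letter 10 places forward in the alphabet (wrapping around).
For "aqgpdqmhddvh" the result is "akzqanrwnnrf".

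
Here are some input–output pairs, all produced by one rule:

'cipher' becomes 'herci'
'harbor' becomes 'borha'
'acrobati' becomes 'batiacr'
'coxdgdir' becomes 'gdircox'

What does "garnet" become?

netga

What's happening: swap the front and back halves of the string, then delete the last character.
"garnet" → "netgar" → "netga".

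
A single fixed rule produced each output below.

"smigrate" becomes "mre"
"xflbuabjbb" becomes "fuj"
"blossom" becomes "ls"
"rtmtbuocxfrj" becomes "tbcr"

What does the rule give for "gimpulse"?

iue

The rule is to keep one character in every 3, starting at position 2 (positions 2nd, 5th, 8th, ...).
For "gimpulse" the result is "iue".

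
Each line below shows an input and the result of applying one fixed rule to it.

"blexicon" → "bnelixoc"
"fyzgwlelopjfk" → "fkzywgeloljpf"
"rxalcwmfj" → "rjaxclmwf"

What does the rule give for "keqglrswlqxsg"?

What's happening: move the last character to the front, then swap each adjacent pair of characters (1↔2, 3↔4, ...).
For "keqglrswlqxsg", step one produces "gkeqglrswlqxs"; step two turns that into "kgqelgsrlwxqs".

kgqelgsrlwxqs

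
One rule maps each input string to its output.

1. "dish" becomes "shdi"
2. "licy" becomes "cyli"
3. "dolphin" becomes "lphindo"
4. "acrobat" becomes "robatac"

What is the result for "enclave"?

The transformation: move the first 2 characters to the end (rotate left by 2).
Applying that to "enclave" gives "claveen".

claveen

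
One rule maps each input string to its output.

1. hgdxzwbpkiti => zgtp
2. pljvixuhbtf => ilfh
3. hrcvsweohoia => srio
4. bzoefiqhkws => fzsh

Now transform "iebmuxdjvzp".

What's happening: keep one character in every 3, starting at position 2 (positions 2nd, 5th, 8th, ...), then swap each adjacent pair of characters (1↔2, 3↔4, ...).
On "iebmuxdjvzp": the first step gives "eujp", and the second then gives "uepj".

uepj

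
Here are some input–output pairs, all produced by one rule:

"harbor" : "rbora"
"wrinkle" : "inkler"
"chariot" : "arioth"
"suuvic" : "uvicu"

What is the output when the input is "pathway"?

thwaya

Looking at the pairs, the operation is to delete the first character, then move the first character to the end.
On "pathway": the first step gives "athway", and the second then gives "thwaya".
(Check on "harbor": → "arbor" → "rbora" ✓)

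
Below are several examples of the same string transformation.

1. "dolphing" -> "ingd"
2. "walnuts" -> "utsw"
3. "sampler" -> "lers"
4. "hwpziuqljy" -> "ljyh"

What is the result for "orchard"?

ardo

Each output is the input with this applied: move the first character to the end, then keep only the last 4 characters.
For "orchard", step one produces "rchardo"; step two turns that into "ardo".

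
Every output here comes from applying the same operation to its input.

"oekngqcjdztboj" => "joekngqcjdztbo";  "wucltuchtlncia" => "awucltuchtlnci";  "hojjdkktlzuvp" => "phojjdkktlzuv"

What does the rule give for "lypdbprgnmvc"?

What's happening: move the last character to the front.
So "lypdbprgnmvc" becomes "clypdbprgnmv".

clypdbprgnmv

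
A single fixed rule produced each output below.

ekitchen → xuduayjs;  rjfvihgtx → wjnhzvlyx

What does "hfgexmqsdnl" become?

What's happening: move the last 3 characters to the front (rotate right by 3), then shift every letter 10 places backward in the alphabet (wrapping around).
Applying both steps to "hfgexmqsdnl": "dnlhfgexmqs", then "tdbxvwuncgi".
(Check on "ekitchen": → "henekitc" → "xuduayjs" ✓)

tdbxvwuncgi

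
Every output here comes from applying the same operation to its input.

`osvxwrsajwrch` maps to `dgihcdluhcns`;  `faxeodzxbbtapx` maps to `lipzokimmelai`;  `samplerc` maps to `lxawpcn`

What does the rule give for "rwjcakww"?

What's happening: shift every letter 11 places forward in the alphabet (wrapping around), then delete the first character.
Starting from "rwjcakww": after the first operation, "chunlvhh"; after the second, "hunlvhh".

hunlvhh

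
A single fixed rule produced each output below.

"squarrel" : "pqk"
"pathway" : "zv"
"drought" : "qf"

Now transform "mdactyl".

Each output is the input with this applied: shift every letter 1 place backward in the alphabet (wrapping around), then keep one character in every 3, starting at position 2 (positions 2nd, 5th, 8th, ...).
Working it through for "mdactyl": intermediate "lczbsxk", final "cs".

cs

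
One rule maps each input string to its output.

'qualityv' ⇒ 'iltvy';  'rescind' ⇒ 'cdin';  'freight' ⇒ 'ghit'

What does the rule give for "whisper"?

eprs

In each case the input is transformed by: delete the first 3 characters, then sort the characters into alphabetical order.
On "whisper": the first step gives "sper", and the second then gives "eprs".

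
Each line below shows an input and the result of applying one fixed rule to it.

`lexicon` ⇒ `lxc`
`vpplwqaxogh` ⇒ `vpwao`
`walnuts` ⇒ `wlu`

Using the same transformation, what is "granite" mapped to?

gai

Each output is the input with this applied: swap each adjacent pair of characters (1↔2, 3↔4, ...), then keep every other character starting from the second (positions 2nd, 4th, 6th, ...).
For "granite", step one produces "rgnatie"; step two turns that into "gai".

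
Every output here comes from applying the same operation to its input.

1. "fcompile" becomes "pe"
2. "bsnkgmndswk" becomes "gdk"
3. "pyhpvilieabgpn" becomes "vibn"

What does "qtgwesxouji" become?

Rule — move the first 2 characters to the end (rotate left by 2), then keep one character in every 3, starting at position 3 (positions 3rd, 6th, 9th, ...).
Applying both steps to "qtgwesxouji": "gwesxoujiqt", then "eoi".

eoi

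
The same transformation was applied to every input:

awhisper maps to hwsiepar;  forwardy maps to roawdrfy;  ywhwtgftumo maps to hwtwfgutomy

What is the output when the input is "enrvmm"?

rnmvem

In each case the input is transformed by: move the first character to the end, then swap each adjacent pair of characters (1↔2, 3↔4, ...).
On "enrvmm": the first step gives "nrvmme", and the second then gives "rnmvem".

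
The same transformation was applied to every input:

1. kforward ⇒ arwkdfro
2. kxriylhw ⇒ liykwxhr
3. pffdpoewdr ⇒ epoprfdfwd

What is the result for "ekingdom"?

dngemkoi

The pattern: take characters alternately from the front and the back (1st, last, 2nd, 2nd-last, ...), then move the last 3 characters to the front (rotate right by 3).
On "ekingdom": the first step gives "emkoidng", and the second then gives "dngemkoi".
(Check on "kforward": → "kdfroarw" → "arwkdfro" ✓)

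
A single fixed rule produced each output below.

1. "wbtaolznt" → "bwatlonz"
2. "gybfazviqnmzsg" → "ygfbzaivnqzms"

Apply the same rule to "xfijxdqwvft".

What's happening: delete the last character, then swap each adjacent pair of characters (1↔2, 3↔4, ...).
For "xfijxdqwvft", step one produces "xfijxdqwvf"; step two turns that into "fxjidxwqfv".

fxjidxwqfv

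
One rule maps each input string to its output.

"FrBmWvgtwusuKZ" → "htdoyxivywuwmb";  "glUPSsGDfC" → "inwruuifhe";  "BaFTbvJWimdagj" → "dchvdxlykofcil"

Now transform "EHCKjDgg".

gjemlfii

What's happening: shift every letter 2 places forward in the alphabet (wrapping around), then convert every letter to lowercase.
Applying both steps to "EHCKjDgg": "GJEMlFii", then "gjemlfii".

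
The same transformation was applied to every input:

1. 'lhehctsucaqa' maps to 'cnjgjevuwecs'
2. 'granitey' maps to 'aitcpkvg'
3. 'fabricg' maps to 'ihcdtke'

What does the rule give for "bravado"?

Looking at the pairs, the operation is to shift every letter 2 places forward in the alphabet (wrapping around), then move the last character to the front.
Starting from "bravado": after the first operation, "dtcxcfq"; after the second, "qdtcxcf".

qdtcxcf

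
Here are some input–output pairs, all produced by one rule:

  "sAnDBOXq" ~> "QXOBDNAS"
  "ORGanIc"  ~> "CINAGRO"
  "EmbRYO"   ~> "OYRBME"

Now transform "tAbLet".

Looking at the pairs, the operation is to reverse the string, then convert every letter to uppercase.
On "tAbLet": the first step gives "teLbAt", and the second then gives "TELBAT".

TELBAT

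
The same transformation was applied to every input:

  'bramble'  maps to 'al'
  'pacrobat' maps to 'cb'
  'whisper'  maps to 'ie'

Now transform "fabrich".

Each output is the input with this applied: keep one character in every 3, starting at position 3 (positions 3rd, 6th, 9th, ...).
Doing the same to "fabrich": "bc".

bc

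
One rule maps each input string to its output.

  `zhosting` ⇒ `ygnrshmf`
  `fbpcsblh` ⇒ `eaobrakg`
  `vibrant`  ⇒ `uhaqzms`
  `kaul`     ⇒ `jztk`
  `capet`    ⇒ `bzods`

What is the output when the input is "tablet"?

szakds

The pattern: shift every letter 1 place backward in the alphabet (wrapping around).
So "tablet" becomes "szakds".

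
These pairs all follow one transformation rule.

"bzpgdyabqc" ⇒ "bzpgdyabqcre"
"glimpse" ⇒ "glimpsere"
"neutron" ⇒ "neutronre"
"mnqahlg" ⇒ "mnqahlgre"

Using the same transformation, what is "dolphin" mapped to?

The transformation: append "re".
Applying that to "dolphin" gives "dolphinre".

dolphinre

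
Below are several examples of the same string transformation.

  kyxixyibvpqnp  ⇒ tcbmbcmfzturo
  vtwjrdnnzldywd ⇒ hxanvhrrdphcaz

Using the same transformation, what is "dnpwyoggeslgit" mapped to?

The transformation: shift every letter 4 places forward in the alphabet (wrapping around), then swap the first and last characters.
For "dnpwyoggeslgit", step one produces "hrtacskkiwpkmx"; step two turns that into "xrtacskkiwpkmh".

xrtacskkiwpkmh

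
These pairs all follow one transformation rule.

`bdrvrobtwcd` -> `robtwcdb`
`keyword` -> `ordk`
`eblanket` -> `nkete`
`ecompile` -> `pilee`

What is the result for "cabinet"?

Looking at the pairs, the operation is to move the first character to the end, then delete the first 3 characters.
"cabinet" → "abinetc" → "netc".

netc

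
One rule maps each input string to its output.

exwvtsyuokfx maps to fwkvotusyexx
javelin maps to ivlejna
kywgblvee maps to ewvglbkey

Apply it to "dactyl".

In each case the input is transformed by: take characters alternately from the front and the back (1st, last, 2nd, 2nd-last, ...), then move the first 3 characters to the end (rotate left by 3).
Working it through for "dactyl": intermediate "dlayct", final "yctdla".

yctdla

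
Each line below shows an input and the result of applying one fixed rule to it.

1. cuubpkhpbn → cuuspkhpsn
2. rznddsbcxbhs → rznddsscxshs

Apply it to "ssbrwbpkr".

sssrwspkr

The pattern: replace every "b" with "s".
For "ssbrwbpkr" the result is "sssrwspkr".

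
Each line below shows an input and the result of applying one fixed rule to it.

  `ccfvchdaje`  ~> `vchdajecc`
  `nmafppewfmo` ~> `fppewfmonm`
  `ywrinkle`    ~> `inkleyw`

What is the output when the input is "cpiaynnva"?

What's happening: move the first 3 characters to the end (rotate left by 3), then delete the last character.
On "cpiaynnva": the first step gives "aynnvacpi", and the second then gives "aynnvacp".
(Check on "ywrinkle": → "inkleywr" → "inkleyw" ✓)

aynnvacp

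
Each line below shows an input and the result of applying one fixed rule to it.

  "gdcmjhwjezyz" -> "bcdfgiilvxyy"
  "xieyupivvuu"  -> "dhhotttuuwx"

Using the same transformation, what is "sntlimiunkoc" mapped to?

Rule — shift every letter 1 place backward in the alphabet (wrapping around), then sort the characters into alphabetical order.
Working it through for "sntlimiunkoc": intermediate "rmskhlhtmjnb", final "bhhjklmmnrst".

bhhjklmmnrst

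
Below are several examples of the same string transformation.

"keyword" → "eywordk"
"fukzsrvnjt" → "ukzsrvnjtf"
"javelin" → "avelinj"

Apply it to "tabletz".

What's happening: move the first character to the end.
Doing the same to "tabletz": "abletzt".

abletzt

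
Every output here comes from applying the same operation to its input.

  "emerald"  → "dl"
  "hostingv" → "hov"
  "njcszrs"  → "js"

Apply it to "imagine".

The pattern: sort the characters into alphabetical order, then keep one character in every 3, starting at position 2 (positions 2nd, 5th, 8th, ...).
For "imagine", step one produces "aegiimn"; step two turns that into "ei".

ei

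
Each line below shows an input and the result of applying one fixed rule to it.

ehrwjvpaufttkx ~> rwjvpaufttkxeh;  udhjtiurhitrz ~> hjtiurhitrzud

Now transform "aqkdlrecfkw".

kdlrecfkwaq

In each case the input is transformed by: move the first 2 characters to the end (rotate left by 2).
On "aqkdlrecfkw" that produces "kdlrecfkwaq".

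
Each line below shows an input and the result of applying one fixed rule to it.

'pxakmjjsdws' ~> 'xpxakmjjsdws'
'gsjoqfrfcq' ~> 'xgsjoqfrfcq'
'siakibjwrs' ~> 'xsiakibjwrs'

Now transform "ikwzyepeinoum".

xikwzyepeinoum

Looking at the pairs, the operation is to prepend "x".
"ikwzyepeinoum" → "xikwzyepeinoum".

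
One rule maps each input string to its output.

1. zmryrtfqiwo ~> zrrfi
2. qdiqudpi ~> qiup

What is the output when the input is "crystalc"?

cytl

The rule is to move the last character to the front, then keep every other character starting from the second (positions 2nd, 4th, 6th, ...).
Applying both steps to "crystalc": "ccrystal", then "cytl".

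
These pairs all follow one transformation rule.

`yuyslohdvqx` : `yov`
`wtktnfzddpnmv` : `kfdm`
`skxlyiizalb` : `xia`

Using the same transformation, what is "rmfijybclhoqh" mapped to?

The transformation: keep one character in every 3, starting at position 3 (positions 3rd, 6th, 9th, ...).
On "rmfijybclhoqh" that produces "fylq".

fylq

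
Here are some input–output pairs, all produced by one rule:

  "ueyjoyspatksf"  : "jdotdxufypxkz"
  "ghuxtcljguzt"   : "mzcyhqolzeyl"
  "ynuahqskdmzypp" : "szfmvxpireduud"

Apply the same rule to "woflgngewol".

tkqlsljbtqb

In each case the input is transformed by: move the first character to the end, then shift every letter 5 places forward in the alphabet (wrapping around).
On "woflgngewol": the first step gives "oflgngewolw", and the second then gives "tkqlsljbtqb".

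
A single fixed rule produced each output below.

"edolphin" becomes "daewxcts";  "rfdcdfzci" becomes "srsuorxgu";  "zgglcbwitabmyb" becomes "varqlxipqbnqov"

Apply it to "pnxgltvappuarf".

mvaikpeejpguec

The pattern: shift every letter 11 places backward in the alphabet (wrapping around), then move the first 2 characters to the end (rotate left by 2).
On "pnxgltvappuarf": the first step gives "ecmvaikpeejpgu", and the second then gives "mvaikpeejpguec".
(Check on "edolphin": → "tsdaewxc" → "daewxcts" ✓)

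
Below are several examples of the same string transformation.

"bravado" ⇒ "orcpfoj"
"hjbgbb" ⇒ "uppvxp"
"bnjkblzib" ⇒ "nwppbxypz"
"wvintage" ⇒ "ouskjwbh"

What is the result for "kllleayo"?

omcyzzzs

What's happening: move the last 3 characters to the front (rotate right by 3), then shift every letter 12 places backward in the alphabet (wrapping around).
For "kllleayo", step one produces "ayokllle"; step two turns that into "omcyzzzs".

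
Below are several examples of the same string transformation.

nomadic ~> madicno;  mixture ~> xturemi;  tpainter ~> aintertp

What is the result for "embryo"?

bryoem

The transformation: move the first 2 characters to the end (rotate left by 2).
Doing the same to "embryo": "bryoem".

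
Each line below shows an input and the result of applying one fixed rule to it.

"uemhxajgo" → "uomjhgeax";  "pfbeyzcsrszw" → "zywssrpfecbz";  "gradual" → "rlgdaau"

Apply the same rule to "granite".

Looking at the pairs, the operation is to sort the characters into reverse alphabetical order, then move the first character to the end.
Working it through for "granite": intermediate "trnigea", final "rnigeat".
(Check on "pfbeyzcsrszw": → "zzywssrpfecb" → "zywssrpfecbz" ✓)

rnigeat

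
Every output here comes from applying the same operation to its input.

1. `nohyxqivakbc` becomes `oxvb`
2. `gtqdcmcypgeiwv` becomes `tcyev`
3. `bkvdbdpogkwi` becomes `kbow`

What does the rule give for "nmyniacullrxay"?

Rule — keep one character in every 3, starting at position 2 (positions 2nd, 5th, 8th, ...).
Doing the same to "nmyniacullrxay": "miury".

miury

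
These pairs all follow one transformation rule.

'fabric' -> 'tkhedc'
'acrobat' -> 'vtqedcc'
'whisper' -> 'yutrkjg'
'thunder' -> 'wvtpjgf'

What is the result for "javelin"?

xpnlkgc

Looking at the pairs, the operation is to sort the characters into reverse alphabetical order, then shift every letter 2 places forward in the alphabet (wrapping around).
So "javelin" becomes "xpnlkgc".
(Check on "thunder": → "utrnhed" → "wvtpjgf" ✓)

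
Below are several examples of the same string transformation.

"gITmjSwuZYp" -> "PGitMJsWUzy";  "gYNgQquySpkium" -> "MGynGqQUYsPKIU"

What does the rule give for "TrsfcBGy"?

YtRSFCbg

The rule is to move the last character to the front, then flip the case of every letter.
On "TrsfcBGy": the first step gives "yTrsfcBG", and the second then gives "YtRSFCbg".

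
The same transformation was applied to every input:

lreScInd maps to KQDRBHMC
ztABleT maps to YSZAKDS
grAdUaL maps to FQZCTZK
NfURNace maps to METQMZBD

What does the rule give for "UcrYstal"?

TBQXRSZK

In each case the input is transformed by: shift every letter 1 place backward in the alphabet (wrapping around), then convert every letter to uppercase.
For "UcrYstal", step one produces "TbqXrszk"; step two turns that into "TBQXRSZK".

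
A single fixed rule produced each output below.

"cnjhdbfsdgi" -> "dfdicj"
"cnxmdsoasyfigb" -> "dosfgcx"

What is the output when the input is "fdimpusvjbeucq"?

Looking at the pairs, the operation is to keep every other character starting from the first (positions 1st, 3rd, 5th, ...), then move the first 2 characters to the end (rotate left by 2).
Working it through for "fdimpusvjbeucq": intermediate "fipsjec", final "psjecfi".
(Check on "cnxmdsoasyfigb": → "cxdosfg" → "dosfgcx" ✓)

psjecfi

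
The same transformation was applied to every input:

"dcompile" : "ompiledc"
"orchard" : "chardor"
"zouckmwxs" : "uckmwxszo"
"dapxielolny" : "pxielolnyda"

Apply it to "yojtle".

jtleyo

The pattern: move the first 2 characters to the end (rotate left by 2).
On "yojtle" that produces "jtleyo".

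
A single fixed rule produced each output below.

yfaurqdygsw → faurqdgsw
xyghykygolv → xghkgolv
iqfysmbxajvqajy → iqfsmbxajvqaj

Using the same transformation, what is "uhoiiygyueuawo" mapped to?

uhoiigueuawo

Each output is the input with this applied: remove every "y".
So "uhoiiygyueuawo" becomes "uhoiigueuawo".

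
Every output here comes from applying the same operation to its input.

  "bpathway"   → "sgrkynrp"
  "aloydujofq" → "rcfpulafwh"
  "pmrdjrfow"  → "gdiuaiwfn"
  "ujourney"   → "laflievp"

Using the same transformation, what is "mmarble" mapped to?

ddriscv

Rule — shift every letter 9 places backward in the alphabet (wrapping around).
Applying that to "mmarble" gives "ddriscv".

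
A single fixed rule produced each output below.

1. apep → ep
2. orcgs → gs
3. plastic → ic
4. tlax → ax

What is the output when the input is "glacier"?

er

Each output is the input with this applied: keep only the last 2 characters.
Applying that to "glacier" gives "er".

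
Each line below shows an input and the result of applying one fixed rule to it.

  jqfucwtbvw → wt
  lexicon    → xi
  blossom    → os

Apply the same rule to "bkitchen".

tc

Rule — move the last 3 characters to the front (rotate right by 3), then keep only the last 2 characters.
For "bkitchen", step one produces "henbkitc"; step two turns that into "tc".
(Check on "lexicon": → "conlexi" → "xi" ✓)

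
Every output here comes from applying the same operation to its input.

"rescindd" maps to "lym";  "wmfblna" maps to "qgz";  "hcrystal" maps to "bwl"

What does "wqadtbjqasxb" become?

qku

Rule — shift every letter 6 places backward in the alphabet (wrapping around), then keep only the first 3 characters.
On "wqadtbjqasxb": the first step gives "qkuxnvdkumrv", and the second then gives "qku".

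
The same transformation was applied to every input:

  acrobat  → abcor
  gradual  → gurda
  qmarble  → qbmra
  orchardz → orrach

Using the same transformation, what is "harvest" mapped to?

The pattern: delete the last 2 characters, then take characters alternately from the front and the back (1st, last, 2nd, 2nd-last, ...).
Working it through for "harvest": intermediate "harve", final "heavr".

heavr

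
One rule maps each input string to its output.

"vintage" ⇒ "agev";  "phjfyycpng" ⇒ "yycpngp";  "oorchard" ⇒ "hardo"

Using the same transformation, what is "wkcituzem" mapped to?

tuzemw

The pattern: move the first character to the end, then delete the first 3 characters.
On "wkcituzem": the first step gives "kcituzemw", and the second then gives "tuzemw".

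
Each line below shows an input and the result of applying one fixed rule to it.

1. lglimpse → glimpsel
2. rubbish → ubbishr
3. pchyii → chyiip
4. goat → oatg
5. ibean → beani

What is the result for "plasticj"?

lasticjp

The transformation: move the first character to the end.
Doing the same to "plasticj": "lasticjp".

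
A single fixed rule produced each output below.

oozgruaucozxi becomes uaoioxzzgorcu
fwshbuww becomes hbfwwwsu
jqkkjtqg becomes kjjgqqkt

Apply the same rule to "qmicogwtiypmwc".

Rule — take characters alternately from the front and the back (1st, last, 2nd, 2nd-last, ...), then move the last 2 characters to the front (rotate right by 2).
Working it through for "qmicogwtiypmwc": intermediate "qcmwimcpoygiwt", final "wtqcmwimcpoygi".

wtqcmwimcpoygi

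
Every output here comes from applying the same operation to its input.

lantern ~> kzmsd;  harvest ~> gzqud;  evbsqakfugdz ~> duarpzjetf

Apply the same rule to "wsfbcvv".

vreab

In each case the input is transformed by: shift every letter 1 place backward in the alphabet (wrapping around), then delete the last 2 characters.
Starting from "wsfbcvv": after the first operation, "vreabuu"; after the second, "vreab".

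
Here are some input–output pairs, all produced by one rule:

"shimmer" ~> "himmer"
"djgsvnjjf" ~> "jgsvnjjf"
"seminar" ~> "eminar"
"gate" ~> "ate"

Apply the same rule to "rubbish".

ubbish

The transformation: delete the first character.
Doing the same to "rubbish": "ubbish".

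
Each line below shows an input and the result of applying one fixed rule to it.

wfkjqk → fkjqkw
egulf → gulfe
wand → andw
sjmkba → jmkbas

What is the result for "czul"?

The transformation: move the first character to the end.
So "czul" becomes "zulc".

zulc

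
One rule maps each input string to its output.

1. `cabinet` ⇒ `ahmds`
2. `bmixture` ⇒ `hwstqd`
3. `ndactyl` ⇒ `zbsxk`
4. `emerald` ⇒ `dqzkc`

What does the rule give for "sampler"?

Looking at the pairs, the operation is to shift every letter 1 place backward in the alphabet (wrapping around), then delete the first 2 characters.
For "sampler" the result is "lokdq".

lokdq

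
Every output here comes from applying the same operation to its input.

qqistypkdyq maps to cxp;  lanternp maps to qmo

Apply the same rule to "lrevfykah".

Each output is the input with this applied: shift every letter 1 place backward in the alphabet (wrapping around), then keep only the last 3 characters.
So "lrevfykah" becomes "jzg".

jzg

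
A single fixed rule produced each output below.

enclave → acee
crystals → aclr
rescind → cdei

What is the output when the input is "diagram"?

aadg

In each case the input is transformed by: sort the characters into alphabetical order, then keep only the first 4 characters.
Applying that to "diagram" gives "aadg".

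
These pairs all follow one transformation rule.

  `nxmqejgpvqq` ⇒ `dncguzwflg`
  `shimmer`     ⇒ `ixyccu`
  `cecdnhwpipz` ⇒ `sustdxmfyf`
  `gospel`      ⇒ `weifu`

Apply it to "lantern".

The rule is to delete the last character, then shift every letter 10 places backward in the alphabet (wrapping around).
Doing the same to "lantern": "bqdjuh".

bqdjuh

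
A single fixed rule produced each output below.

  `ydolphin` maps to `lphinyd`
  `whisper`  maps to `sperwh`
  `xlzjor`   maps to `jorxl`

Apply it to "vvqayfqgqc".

ayfqgqcvv

Looking at the pairs, the operation is to move the first 3 characters to the end (rotate left by 3), then delete the last character.
For "vvqayfqgqc", step one produces "ayfqgqcvvq"; step two turns that into "ayfqgqcvv".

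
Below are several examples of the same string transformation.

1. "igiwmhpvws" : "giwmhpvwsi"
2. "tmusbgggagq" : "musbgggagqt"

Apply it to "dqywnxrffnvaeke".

qywnxrffnvaeked

Rule — move the first character to the end.
Doing the same to "dqywnxrffnvaeke": "qywnxrffnvaeked".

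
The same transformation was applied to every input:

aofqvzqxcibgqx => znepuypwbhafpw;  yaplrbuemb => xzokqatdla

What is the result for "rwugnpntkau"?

Rule — shift every letter 1 place backward in the alphabet (wrapping around).
"rwugnpntkau" → "qvtfmomsjzt".

qvtfmomsjzt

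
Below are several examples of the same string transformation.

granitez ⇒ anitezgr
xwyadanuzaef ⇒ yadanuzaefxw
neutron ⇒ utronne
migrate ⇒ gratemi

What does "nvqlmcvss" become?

In each case the input is transformed by: move the first 2 characters to the end (rotate left by 2).
Applying that to "nvqlmcvss" gives "qlmcvssnv".

qlmcvssnv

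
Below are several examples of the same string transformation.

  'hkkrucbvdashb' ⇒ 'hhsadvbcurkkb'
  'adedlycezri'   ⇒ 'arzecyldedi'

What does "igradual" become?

iaudargl

In each case the input is transformed by: swap the first and last characters, then reverse the string.
Working it through for "igradual": intermediate "lgraduai", final "iaudargl".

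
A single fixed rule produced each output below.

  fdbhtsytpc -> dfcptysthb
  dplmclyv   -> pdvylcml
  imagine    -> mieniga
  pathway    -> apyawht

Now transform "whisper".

hwrepsi

The rule is to move the first 2 characters to the end (rotate left by 2), then reverse the string.
So "whisper" becomes "hwrepsi".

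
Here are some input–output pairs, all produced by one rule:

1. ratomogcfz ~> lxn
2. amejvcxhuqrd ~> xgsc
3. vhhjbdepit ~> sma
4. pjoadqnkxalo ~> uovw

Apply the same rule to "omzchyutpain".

xset

Looking at the pairs, the operation is to shift every letter 11 places forward in the alphabet (wrapping around), then keep one character in every 3, starting at position 2 (positions 2nd, 5th, 8th, ...).
Applying both steps to "omzchyutpain": "zxknsjfealty", then "xset".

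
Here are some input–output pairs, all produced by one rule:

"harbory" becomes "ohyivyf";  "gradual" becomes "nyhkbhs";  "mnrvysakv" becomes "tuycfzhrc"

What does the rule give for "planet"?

wshula

What's happening: shift every letter 7 places forward in the alphabet (wrapping around).
Doing the same to "planet": "wshula".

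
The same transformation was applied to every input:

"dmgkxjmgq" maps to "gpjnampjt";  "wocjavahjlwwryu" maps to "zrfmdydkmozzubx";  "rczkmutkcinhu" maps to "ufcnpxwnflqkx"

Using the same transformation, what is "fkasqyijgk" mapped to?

Looking at the pairs, the operation is to shift every letter 3 places forward in the alphabet (wrapping around).
Doing the same to "fkasqyijgk": "indvtblmjn".

indvtblmjn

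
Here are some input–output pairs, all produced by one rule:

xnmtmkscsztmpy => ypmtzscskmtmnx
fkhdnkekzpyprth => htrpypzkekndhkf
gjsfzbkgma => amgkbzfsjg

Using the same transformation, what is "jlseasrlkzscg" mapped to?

Looking at the pairs, the operation is to reverse the string.
Doing the same to "jlseasrlkzscg": "gcszklrsaeslj".

gcszklrsaeslj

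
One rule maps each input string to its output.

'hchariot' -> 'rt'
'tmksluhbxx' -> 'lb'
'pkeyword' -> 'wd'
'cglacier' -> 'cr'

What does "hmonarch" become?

What's happening: keep one character in every 3, starting at position 2 (positions 2nd, 5th, 8th, ...), then delete the first character.
On "hmonarch": the first step gives "mah", and the second then gives "ah".

ah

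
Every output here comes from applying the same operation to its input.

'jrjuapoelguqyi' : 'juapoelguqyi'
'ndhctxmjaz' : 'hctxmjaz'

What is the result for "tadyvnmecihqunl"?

dyvnmecihqunl

Each output is the input with this applied: delete the first 2 characters.
Applying that to "tadyvnmecihqunl" gives "dyvnmecihqunl".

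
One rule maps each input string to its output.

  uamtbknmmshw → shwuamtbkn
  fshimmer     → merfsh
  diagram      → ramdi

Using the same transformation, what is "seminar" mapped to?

Each output is the input with this applied: move the last 3 characters to the front (rotate right by 3), then delete the last 2 characters.
On "seminar": the first step gives "narsemi", and the second then gives "narse".
(Check on "uamtbknmmshw": → "shwuamtbknmm" → "shwuamtbkn" ✓)

narse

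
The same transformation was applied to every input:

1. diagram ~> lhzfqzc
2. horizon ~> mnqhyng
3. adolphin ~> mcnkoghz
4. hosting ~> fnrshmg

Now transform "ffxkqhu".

tewjpge

The transformation: swap the first and last characters, then shift every letter 1 place backward in the alphabet (wrapping around).
For "ffxkqhu", step one produces "ufxkqhf"; step two turns that into "tewjpge".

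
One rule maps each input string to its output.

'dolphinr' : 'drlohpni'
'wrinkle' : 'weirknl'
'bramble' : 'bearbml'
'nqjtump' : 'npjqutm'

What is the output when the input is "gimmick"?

The rule is to move the last character to the front, then swap each adjacent pair of characters (1↔2, 3↔4, ...).
Applying both steps to "gimmick": "kgimmic", then "gkmiimc".

gkmiimc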